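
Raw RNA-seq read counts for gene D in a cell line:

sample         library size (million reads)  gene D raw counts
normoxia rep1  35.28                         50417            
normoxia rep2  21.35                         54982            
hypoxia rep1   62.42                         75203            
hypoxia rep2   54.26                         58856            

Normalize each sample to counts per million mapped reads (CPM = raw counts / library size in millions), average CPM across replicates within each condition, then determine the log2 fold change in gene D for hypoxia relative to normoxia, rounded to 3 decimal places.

-0.807

CPM(normoxia rep1) = 50417 / 35.28 = 1429.0533
CPM(normoxia rep2) = 54982 / 21.35 = 2575.2693
CPM(hypoxia rep1) = 75203 / 62.42 = 1204.7901
CPM(hypoxia rep2) = 58856 / 54.26 = 1084.7033
mean CPM(normoxia) = 2002.1613; mean CPM(hypoxia) = 1144.7467
Fold change = 1144.7467 / 2002.1613 = 0.57176
log2(0.57176) = -0.8065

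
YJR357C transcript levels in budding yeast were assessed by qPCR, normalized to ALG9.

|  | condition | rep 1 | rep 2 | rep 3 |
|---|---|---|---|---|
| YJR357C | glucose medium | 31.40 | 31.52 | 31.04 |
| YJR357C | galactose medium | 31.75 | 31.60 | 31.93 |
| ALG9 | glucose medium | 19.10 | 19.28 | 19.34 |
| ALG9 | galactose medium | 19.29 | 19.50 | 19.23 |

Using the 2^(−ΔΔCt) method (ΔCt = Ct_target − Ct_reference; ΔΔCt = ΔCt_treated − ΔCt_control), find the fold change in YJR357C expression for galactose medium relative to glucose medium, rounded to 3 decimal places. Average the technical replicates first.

Mean Ct: YJR357C glucose medium 31.320; YJR357C galactose medium 31.760; ALG9 glucose medium 19.240; ALG9 galactose medium 19.340
ΔCt(glucose medium) = 31.320 − 19.240 = 12.080
ΔCt(galactose medium) = 31.760 − 19.340 = 12.420
ΔΔCt = 12.420 − 12.080 = 0.340
Fold change = 2^(−0.340) = 0.7900

0.790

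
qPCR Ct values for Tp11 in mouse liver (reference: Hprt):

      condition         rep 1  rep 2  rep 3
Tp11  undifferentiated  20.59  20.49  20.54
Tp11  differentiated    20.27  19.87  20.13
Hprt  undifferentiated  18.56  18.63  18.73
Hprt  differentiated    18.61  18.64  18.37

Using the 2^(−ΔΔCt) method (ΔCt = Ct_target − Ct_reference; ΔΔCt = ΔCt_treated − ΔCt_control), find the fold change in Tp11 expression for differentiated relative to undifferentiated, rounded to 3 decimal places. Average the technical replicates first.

Mean Ct: Tp11 undifferentiated 20.540; Tp11 differentiated 20.090; Hprt undifferentiated 18.640; Hprt differentiated 18.540
ΔCt(undifferentiated) = 20.540 − 18.640 = 1.900
ΔCt(differentiated) = 20.090 − 18.540 = 1.550
ΔΔCt = 1.550 − 1.900 = -0.350
Fold change = 2^(−(-0.350)) = 2^0.350 = 1.2746

1.275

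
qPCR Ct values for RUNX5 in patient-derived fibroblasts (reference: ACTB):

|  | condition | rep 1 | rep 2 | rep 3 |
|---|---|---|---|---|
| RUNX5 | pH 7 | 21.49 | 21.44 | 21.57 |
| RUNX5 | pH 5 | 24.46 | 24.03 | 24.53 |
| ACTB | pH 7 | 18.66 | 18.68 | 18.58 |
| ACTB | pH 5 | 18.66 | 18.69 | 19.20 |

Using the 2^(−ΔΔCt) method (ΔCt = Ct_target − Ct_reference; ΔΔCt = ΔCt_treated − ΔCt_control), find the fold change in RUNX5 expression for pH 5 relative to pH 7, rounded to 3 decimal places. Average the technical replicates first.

Mean Ct: RUNX5 pH 7 21.500; RUNX5 pH 5 24.340; ACTB pH 7 18.640; ACTB pH 5 18.850
ΔCt(pH 7) = 21.500 − 18.640 = 2.860
ΔCt(pH 5) = 24.340 − 18.850 = 5.490
ΔΔCt = 5.490 − 2.860 = 2.630
Fold change = 2^(−2.630) = 0.1615

0.162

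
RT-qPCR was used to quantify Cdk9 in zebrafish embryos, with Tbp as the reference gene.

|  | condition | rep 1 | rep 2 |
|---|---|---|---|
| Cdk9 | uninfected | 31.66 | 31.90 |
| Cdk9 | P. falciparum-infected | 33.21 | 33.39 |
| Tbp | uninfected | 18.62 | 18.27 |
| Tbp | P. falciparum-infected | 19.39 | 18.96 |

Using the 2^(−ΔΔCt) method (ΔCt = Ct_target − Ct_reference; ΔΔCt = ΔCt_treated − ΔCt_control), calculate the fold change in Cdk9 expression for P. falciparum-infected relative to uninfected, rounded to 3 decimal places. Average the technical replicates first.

Mean Ct: Cdk9 uninfected 31.780; Cdk9 P. falciparum-infected 33.300; Tbp uninfected 18.445; Tbp P. falciparum-infected 19.175
ΔCt(uninfected) = 31.780 − 18.445 = 13.335
ΔCt(P. falciparum-infected) = 33.300 − 19.175 = 14.125
ΔΔCt = 14.125 − 13.335 = 0.790
Fold change = 2^(−0.790) = 0.5783

0.578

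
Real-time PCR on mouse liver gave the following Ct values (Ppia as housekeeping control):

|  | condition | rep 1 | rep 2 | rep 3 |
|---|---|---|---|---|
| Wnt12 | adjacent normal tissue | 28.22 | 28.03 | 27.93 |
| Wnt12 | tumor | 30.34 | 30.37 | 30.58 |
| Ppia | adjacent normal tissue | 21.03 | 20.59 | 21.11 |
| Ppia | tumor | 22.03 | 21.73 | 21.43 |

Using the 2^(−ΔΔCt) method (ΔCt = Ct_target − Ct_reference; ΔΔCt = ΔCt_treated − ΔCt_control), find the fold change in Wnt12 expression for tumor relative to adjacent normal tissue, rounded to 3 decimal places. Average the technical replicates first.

Mean Ct: Wnt12 adjacent normal tissue 28.060; Wnt12 tumor 30.430; Ppia adjacent normal tissue 20.910; Ppia tumor 21.730
ΔCt(adjacent normal tissue) = 28.060 − 20.910 = 7.150
ΔCt(tumor) = 30.430 − 21.730 = 8.700
ΔΔCt = 8.700 − 7.150 = 1.550
Fold change = 2^(−1.550) = 0.3415

0.342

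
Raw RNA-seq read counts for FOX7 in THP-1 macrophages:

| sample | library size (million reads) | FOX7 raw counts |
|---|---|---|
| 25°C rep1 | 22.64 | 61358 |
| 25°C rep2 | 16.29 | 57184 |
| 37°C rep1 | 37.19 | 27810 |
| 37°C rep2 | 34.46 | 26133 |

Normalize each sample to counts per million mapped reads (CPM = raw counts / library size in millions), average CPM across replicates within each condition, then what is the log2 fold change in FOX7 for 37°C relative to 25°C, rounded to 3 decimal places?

CPM(25°C rep1) = 61358 / 22.64 = 2710.1590
CPM(25°C rep2) = 57184 / 16.29 = 3510.3745
CPM(37°C rep1) = 27810 / 37.19 = 747.7817
CPM(37°C rep2) = 26133 / 34.46 = 758.3575
mean CPM(25°C) = 3110.2667; mean CPM(37°C) = 753.0696
Fold change = 753.0696 / 3110.2667 = 0.24212
log2(0.24212) = -2.0462

-2.046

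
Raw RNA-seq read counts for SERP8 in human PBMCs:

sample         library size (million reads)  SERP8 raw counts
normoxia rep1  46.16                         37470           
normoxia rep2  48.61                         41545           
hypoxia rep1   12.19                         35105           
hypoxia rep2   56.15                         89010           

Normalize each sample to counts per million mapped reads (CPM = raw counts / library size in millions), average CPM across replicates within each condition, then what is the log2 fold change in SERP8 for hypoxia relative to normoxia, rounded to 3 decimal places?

1.422

CPM(normoxia rep1) = 37470 / 46.16 = 811.7418
CPM(normoxia rep2) = 41545 / 48.61 = 854.6595
CPM(hypoxia rep1) = 35105 / 12.19 = 2879.8195
CPM(hypoxia rep2) = 89010 / 56.15 = 1585.2182
mean CPM(normoxia) = 833.2007; mean CPM(hypoxia) = 2232.5188
Fold change = 2232.5188 / 833.2007 = 2.67945
log2(2.67945) = 1.4219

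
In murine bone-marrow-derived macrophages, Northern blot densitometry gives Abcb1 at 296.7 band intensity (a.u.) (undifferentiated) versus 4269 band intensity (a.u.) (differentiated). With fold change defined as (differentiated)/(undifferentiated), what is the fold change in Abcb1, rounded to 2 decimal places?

14.39

Fold change = 4269 / 296.7 = 14.388
Abcb1 is upregulated.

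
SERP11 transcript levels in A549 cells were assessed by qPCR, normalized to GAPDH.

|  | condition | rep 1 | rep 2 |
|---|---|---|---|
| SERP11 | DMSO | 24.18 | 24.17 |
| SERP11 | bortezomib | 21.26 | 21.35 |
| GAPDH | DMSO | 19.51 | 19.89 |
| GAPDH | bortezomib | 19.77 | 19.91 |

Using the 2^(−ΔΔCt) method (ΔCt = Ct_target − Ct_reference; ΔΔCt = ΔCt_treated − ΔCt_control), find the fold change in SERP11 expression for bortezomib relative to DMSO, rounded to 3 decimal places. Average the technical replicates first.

8.056

Mean Ct: SERP11 DMSO 24.175; SERP11 bortezomib 21.305; GAPDH DMSO 19.700; GAPDH bortezomib 19.840
ΔCt(DMSO) = 24.175 − 19.700 = 4.475
ΔCt(bortezomib) = 21.305 − 19.840 = 1.465
ΔΔCt = 1.465 − 4.475 = -3.010
Fold change = 2^(−(-3.010)) = 2^3.010 = 8.0556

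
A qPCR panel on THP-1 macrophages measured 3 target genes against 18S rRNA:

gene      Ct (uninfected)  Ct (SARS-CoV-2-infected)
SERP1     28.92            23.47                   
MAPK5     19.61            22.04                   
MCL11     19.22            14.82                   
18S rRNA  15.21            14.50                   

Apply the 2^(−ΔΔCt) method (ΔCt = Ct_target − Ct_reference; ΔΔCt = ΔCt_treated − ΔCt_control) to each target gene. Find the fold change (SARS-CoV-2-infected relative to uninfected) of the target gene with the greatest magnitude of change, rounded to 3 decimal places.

26.723

SERP1: ΔΔCt = (23.47−14.50) − (28.92−15.21) = 8.97 − 13.71 = -4.74; fold change = 2^4.74 = 26.723
MAPK5: ΔΔCt = (22.04−14.50) − (19.61−15.21) = 7.54 − 4.40 = 3.14; fold change = 2^-3.14 = 0.113
MCL11: ΔΔCt = (14.82−14.50) − (19.22−15.21) = 0.32 − 4.01 = -3.69; fold change = 2^3.69 = 12.906
SERP1 has the largest |ΔΔCt| = 4.74.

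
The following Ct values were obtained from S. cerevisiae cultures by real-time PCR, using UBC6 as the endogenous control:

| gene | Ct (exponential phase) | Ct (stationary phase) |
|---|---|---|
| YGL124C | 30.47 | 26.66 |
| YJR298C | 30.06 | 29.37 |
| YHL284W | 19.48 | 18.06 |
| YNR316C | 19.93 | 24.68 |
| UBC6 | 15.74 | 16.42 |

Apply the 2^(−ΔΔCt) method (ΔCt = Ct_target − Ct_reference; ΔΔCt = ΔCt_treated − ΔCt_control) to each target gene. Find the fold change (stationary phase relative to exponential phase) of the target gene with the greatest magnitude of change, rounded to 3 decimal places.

YGL124C: ΔΔCt = (26.66−16.42) − (30.47−15.74) = 10.24 − 14.73 = -4.49; fold change = 2^4.49 = 22.471
YJR298C: ΔΔCt = (29.37−16.42) − (30.06−15.74) = 12.95 − 14.32 = -1.37; fold change = 2^1.37 = 2.585
YHL284W: ΔΔCt = (18.06−16.42) − (19.48−15.74) = 1.64 − 3.74 = -2.10; fold change = 2^2.10 = 4.287
YNR316C: ΔΔCt = (24.68−16.42) − (19.93−15.74) = 8.26 − 4.19 = 4.07; fold change = 2^-4.07 = 0.060
YGL124C has the largest |ΔΔCt| = 4.49.

22.471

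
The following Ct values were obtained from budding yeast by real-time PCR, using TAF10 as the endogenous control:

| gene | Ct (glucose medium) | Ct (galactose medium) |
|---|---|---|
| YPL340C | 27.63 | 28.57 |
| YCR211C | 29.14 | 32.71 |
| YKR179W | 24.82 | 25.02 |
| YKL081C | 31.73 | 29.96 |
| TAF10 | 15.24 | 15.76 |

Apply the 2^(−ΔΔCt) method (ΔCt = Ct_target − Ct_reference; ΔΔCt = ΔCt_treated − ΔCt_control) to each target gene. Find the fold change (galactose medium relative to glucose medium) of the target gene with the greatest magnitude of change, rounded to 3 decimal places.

0.121

YPL340C: ΔΔCt = (28.57−15.76) − (27.63−15.24) = 12.81 − 12.39 = 0.42; fold change = 2^-0.42 = 0.747
YCR211C: ΔΔCt = (32.71−15.76) − (29.14−15.24) = 16.95 − 13.90 = 3.05; fold change = 2^-3.05 = 0.121
YKR179W: ΔΔCt = (25.02−15.76) − (24.82−15.24) = 9.26 − 9.58 = -0.32; fold change = 2^0.32 = 1.248
YKL081C: ΔΔCt = (29.96−15.76) − (31.73−15.24) = 14.20 − 16.49 = -2.29; fold change = 2^2.29 = 4.891
YCR211C has the largest |ΔΔCt| = 3.05.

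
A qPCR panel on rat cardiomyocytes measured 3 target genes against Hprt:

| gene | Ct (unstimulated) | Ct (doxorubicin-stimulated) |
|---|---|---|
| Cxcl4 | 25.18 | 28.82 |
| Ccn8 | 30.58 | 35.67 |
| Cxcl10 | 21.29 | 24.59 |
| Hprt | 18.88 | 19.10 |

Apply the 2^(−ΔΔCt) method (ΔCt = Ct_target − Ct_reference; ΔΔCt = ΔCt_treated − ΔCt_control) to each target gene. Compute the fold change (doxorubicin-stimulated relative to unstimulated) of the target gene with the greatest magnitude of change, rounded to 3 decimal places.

0.034

Cxcl4: ΔΔCt = (28.82−19.10) − (25.18−18.88) = 9.72 − 6.30 = 3.42; fold change = 2^-3.42 = 0.093
Ccn8: ΔΔCt = (35.67−19.10) − (30.58−18.88) = 16.57 − 11.70 = 4.87; fold change = 2^-4.87 = 0.034
Cxcl10: ΔΔCt = (24.59−19.10) − (21.29−18.88) = 5.49 − 2.41 = 3.08; fold change = 2^-3.08 = 0.118
Ccn8 has the largest |ΔΔCt| = 4.87.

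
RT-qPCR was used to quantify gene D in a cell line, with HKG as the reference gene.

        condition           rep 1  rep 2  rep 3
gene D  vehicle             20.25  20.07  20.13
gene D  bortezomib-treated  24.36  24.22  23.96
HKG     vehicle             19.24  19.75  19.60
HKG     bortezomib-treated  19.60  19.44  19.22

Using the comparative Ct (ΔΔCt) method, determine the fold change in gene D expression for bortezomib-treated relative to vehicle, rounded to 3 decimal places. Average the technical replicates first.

Mean Ct: gene D vehicle 20.150; gene D bortezomib-treated 24.180; HKG vehicle 19.530; HKG bortezomib-treated 19.420
ΔCt(vehicle) = 20.150 − 19.530 = 0.620
ΔCt(bortezomib-treated) = 24.180 − 19.420 = 4.760
ΔΔCt = 4.760 − 0.620 = 4.140
Fold change = 2^(−4.140) = 0.0567

0.057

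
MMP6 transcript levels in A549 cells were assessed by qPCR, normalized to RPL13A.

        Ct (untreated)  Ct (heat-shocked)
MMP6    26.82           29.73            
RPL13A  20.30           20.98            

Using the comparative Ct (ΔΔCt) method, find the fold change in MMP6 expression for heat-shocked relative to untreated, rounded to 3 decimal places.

0.213

ΔCt(untreated) = 26.820 − 20.300 = 6.520
ΔCt(heat-shocked) = 29.730 − 20.980 = 8.750
ΔΔCt = 8.750 − 6.520 = 2.230
Fold change = 2^(−2.230) = 0.2132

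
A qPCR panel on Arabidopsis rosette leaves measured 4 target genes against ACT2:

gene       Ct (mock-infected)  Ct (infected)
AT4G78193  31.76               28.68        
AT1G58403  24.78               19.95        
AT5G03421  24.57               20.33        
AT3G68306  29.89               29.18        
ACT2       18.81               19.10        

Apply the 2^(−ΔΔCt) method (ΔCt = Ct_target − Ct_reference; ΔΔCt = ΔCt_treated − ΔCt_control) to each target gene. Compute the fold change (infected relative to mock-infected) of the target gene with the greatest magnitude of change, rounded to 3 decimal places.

AT4G78193: ΔΔCt = (28.68−19.10) − (31.76−18.81) = 9.58 − 12.95 = -3.37; fold change = 2^3.37 = 10.339
AT1G58403: ΔΔCt = (19.95−19.10) − (24.78−18.81) = 0.85 − 5.97 = -5.12; fold change = 2^5.12 = 34.776
AT5G03421: ΔΔCt = (20.33−19.10) − (24.57−18.81) = 1.23 − 5.76 = -4.53; fold change = 2^4.53 = 23.103
AT3G68306: ΔΔCt = (29.18−19.10) − (29.89−18.81) = 10.08 − 11.08 = -1.00; fold change = 2^1.00 = 2.000
AT1G58403 has the largest |ΔΔCt| = 5.12.

34.776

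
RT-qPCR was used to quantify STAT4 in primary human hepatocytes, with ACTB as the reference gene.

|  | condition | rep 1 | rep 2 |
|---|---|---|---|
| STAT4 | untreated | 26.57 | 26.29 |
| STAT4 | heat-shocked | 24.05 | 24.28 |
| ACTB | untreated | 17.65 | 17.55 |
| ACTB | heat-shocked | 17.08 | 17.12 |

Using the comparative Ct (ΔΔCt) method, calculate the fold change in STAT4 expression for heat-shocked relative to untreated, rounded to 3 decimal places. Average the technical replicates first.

Mean Ct: STAT4 untreated 26.430; STAT4 heat-shocked 24.165; ACTB untreated 17.600; ACTB heat-shocked 17.100
ΔCt(untreated) = 26.430 − 17.600 = 8.830
ΔCt(heat-shocked) = 24.165 − 17.100 = 7.065
ΔΔCt = 7.065 − 8.830 = -1.765
Fold change = 2^(−(-1.765)) = 2^1.765 = 3.3987

3.399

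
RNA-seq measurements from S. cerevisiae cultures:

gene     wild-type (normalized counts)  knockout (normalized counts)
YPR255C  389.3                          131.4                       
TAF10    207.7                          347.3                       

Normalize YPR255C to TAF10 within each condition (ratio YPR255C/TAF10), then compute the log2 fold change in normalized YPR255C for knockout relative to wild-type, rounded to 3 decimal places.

-2.309

YPR255C/TAF10 (wild-type) = 389.3 / 207.7 = 1.8743
YPR255C/TAF10 (knockout) = 131.4 / 347.3 = 0.37835
Fold change = 0.37835 / 1.8743 = 0.2019
log2(0.2019) = -2.3086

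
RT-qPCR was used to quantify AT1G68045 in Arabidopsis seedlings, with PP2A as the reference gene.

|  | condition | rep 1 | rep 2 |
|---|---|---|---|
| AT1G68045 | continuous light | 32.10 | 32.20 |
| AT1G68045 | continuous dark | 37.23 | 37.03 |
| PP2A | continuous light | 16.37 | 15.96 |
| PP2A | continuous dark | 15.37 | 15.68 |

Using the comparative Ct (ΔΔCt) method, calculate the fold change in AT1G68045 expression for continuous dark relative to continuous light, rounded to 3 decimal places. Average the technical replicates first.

0.020

Mean Ct: AT1G68045 continuous light 32.150; AT1G68045 continuous dark 37.130; PP2A continuous light 16.165; PP2A continuous dark 15.525
ΔCt(continuous light) = 32.150 − 16.165 = 15.985
ΔCt(continuous dark) = 37.130 − 15.525 = 21.605
ΔΔCt = 21.605 − 15.985 = 5.620
Fold change = 2^(−5.620) = 0.0203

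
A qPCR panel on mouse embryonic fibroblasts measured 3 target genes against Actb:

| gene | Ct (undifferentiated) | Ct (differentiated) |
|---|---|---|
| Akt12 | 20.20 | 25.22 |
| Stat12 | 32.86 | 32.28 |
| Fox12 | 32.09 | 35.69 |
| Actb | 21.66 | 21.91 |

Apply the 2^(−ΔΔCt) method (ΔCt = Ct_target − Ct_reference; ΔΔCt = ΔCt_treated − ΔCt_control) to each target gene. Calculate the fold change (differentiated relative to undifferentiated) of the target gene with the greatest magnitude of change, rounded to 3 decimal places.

0.037

Akt12: ΔΔCt = (25.22−21.91) − (20.20−21.66) = 3.31 − (-1.46) = 4.77; fold change = 2^-4.77 = 0.037
Stat12: ΔΔCt = (32.28−21.91) − (32.86−21.66) = 10.37 − 11.20 = -0.83; fold change = 2^0.83 = 1.778
Fox12: ΔΔCt = (35.69−21.91) − (32.09−21.66) = 13.78 − 10.43 = 3.35; fold change = 2^-3.35 = 0.098
Akt12 has the largest |ΔΔCt| = 4.77.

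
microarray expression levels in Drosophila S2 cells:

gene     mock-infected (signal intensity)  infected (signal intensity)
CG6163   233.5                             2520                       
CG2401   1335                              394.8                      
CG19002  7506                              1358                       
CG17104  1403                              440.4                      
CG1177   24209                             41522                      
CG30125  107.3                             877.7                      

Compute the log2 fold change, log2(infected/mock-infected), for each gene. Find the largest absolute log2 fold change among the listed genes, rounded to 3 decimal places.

log2(2520/233.5) = 3.432  (CG6163)
log2(394.8/1335) = -1.758  (CG2401)
log2(1358/7506) = -2.467  (CG19002)
log2(440.4/1403) = -1.672  (CG17104)
log2(41522/24209) = 0.778  (CG1177)
log2(877.7/107.3) = 3.032  (CG30125)
The largest magnitude belongs to CG6163.

3.432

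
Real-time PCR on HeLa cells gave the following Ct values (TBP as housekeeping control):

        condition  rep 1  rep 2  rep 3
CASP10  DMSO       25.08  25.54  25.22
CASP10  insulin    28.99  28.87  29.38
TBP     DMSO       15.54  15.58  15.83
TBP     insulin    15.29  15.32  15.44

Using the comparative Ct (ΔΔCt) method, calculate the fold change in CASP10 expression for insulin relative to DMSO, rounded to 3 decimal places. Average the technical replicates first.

0.058

Mean Ct: CASP10 DMSO 25.280; CASP10 insulin 29.080; TBP DMSO 15.650; TBP insulin 15.350
ΔCt(DMSO) = 25.280 − 15.650 = 9.630
ΔCt(insulin) = 29.080 − 15.350 = 13.730
ΔΔCt = 13.730 − 9.630 = 4.100
Fold change = 2^(−4.100) = 0.0583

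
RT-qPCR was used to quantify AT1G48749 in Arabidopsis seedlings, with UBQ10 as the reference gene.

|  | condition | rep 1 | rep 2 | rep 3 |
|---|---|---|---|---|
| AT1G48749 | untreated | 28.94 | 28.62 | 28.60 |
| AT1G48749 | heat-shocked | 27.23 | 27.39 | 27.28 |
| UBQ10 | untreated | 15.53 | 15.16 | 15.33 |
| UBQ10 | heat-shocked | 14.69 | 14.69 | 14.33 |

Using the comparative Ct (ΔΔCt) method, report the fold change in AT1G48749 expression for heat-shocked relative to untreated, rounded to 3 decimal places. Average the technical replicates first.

1.569

Mean Ct: AT1G48749 untreated 28.720; AT1G48749 heat-shocked 27.300; UBQ10 untreated 15.340; UBQ10 heat-shocked 14.570
ΔCt(untreated) = 28.720 − 15.340 = 13.380
ΔCt(heat-shocked) = 27.300 − 14.570 = 12.730
ΔΔCt = 12.730 − 13.380 = -0.650
Fold change = 2^(−(-0.650)) = 2^0.650 = 1.5692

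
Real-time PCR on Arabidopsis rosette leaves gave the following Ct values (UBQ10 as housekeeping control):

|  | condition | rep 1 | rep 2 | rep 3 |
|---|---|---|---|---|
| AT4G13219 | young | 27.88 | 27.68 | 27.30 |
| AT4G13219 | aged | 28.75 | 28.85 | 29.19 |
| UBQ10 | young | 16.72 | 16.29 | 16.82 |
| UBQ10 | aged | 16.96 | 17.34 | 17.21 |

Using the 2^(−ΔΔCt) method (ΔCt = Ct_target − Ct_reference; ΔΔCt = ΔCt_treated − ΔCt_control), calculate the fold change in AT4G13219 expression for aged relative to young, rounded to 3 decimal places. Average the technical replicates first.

Mean Ct: AT4G13219 young 27.620; AT4G13219 aged 28.930; UBQ10 young 16.610; UBQ10 aged 17.170
ΔCt(young) = 27.620 − 16.610 = 11.010
ΔCt(aged) = 28.930 − 17.170 = 11.760
ΔΔCt = 11.760 − 11.010 = 0.750
Fold change = 2^(−0.750) = 0.5946

0.595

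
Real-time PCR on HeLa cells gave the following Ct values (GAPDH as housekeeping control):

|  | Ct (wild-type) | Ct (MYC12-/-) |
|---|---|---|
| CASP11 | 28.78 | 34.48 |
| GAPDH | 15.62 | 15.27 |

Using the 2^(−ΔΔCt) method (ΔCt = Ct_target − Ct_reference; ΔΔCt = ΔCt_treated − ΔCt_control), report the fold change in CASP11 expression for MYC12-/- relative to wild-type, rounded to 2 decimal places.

ΔCt(wild-type) = 28.780 − 15.620 = 13.160
ΔCt(MYC12-/-) = 34.480 − 15.270 = 19.210
ΔΔCt = 19.210 − 13.160 = 6.050
Fold change = 2^(−6.050) = 0.015

0.02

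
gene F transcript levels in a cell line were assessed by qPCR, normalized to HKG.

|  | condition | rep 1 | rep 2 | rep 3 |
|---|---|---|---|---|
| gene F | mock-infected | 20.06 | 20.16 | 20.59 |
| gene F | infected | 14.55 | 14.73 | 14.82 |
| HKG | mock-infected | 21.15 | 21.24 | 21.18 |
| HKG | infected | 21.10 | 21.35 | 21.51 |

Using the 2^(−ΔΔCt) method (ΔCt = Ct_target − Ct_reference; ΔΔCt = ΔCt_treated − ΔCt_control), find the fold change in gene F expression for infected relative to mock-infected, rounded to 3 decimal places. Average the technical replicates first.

51.984

Mean Ct: gene F mock-infected 20.270; gene F infected 14.700; HKG mock-infected 21.190; HKG infected 21.320
ΔCt(mock-infected) = 20.270 − 21.190 = -0.920
ΔCt(infected) = 14.700 − 21.320 = -6.620
ΔΔCt = -6.620 − (-0.920) = -5.700
Fold change = 2^(−(-5.700)) = 2^5.700 = 51.9842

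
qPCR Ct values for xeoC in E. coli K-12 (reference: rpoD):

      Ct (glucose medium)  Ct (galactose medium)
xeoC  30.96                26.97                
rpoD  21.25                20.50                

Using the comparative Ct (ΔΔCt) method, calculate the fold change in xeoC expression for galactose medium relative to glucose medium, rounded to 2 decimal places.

ΔCt(glucose medium) = 30.960 − 21.250 = 9.710
ΔCt(galactose medium) = 26.970 − 20.500 = 6.470
ΔΔCt = 6.470 − 9.710 = -3.240
Fold change = 2^(−(-3.240)) = 2^3.240 = 9.448

9.45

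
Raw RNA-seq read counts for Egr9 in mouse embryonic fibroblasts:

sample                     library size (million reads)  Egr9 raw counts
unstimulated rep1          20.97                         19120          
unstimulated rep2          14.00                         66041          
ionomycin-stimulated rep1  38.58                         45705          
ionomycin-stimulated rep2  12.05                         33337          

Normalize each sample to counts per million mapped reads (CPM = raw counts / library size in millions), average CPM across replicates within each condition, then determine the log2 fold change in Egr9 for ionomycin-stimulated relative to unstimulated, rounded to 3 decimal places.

-0.511

CPM(unstimulated rep1) = 19120 / 20.97 = 911.7787
CPM(unstimulated rep2) = 66041 / 14.00 = 4717.2143
CPM(ionomycin-stimulated rep1) = 45705 / 38.58 = 1184.6812
CPM(ionomycin-stimulated rep2) = 33337 / 12.05 = 2766.5560
mean CPM(unstimulated) = 2814.4965; mean CPM(ionomycin-stimulated) = 1975.6186
Fold change = 1975.6186 / 2814.4965 = 0.70194
log2(0.70194) = -0.5106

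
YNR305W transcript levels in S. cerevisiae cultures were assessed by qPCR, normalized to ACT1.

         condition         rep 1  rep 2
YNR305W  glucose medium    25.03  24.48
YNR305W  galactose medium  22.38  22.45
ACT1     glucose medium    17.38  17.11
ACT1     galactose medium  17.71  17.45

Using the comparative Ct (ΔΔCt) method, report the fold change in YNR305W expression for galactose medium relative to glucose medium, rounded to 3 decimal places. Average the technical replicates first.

Mean Ct: YNR305W glucose medium 24.755; YNR305W galactose medium 22.415; ACT1 glucose medium 17.245; ACT1 galactose medium 17.580
ΔCt(glucose medium) = 24.755 − 17.245 = 7.510
ΔCt(galactose medium) = 22.415 − 17.580 = 4.835
ΔΔCt = 4.835 − 7.510 = -2.675
Fold change = 2^(−(-2.675)) = 2^2.675 = 6.3864

6.386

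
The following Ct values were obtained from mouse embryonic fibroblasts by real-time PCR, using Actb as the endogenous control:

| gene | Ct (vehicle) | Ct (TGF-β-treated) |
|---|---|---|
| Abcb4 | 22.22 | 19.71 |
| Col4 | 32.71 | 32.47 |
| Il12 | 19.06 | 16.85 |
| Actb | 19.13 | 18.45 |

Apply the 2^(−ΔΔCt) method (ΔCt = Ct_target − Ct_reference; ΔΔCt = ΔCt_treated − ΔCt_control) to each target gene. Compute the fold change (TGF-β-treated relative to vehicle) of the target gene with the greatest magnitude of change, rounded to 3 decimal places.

3.555

Abcb4: ΔΔCt = (19.71−18.45) − (22.22−19.13) = 1.26 − 3.09 = -1.83; fold change = 2^1.83 = 3.555
Col4: ΔΔCt = (32.47−18.45) − (32.71−19.13) = 14.02 − 13.58 = 0.44; fold change = 2^-0.44 = 0.737
Il12: ΔΔCt = (16.85−18.45) − (19.06−19.13) = -1.60 − (-0.07) = -1.53; fold change = 2^1.53 = 2.888
Abcb4 has the largest |ΔΔCt| = 1.83.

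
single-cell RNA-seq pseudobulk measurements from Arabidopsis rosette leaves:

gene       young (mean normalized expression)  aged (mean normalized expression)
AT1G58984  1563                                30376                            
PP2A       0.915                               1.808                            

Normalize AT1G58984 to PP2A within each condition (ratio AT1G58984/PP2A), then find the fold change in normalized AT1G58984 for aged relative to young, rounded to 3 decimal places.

AT1G58984/PP2A (young) = 1563 / 0.915 = 1708.2
AT1G58984/PP2A (aged) = 30376 / 1.808 = 16801
Fold change = 16801 / 1708.2 = 9.8355

9.835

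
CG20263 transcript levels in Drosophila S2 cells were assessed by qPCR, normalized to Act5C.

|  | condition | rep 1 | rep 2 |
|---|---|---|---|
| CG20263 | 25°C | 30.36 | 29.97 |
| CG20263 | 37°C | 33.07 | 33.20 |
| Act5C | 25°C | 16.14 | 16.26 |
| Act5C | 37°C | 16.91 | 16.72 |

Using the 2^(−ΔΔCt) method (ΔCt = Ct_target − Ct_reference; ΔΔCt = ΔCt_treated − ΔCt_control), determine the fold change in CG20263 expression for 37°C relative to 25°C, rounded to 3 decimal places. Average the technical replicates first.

Mean Ct: CG20263 25°C 30.165; CG20263 37°C 33.135; Act5C 25°C 16.200; Act5C 37°C 16.815
ΔCt(25°C) = 30.165 − 16.200 = 13.965
ΔCt(37°C) = 33.135 − 16.815 = 16.320
ΔΔCt = 16.320 − 13.965 = 2.355
Fold change = 2^(−2.355) = 0.1955

0.195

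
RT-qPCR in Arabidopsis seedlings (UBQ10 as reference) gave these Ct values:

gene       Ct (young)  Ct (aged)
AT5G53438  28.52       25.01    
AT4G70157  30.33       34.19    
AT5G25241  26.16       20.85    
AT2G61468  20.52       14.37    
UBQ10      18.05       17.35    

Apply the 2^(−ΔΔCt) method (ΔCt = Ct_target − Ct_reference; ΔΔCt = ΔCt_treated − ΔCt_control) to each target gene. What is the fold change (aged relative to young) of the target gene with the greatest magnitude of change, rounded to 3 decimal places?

AT5G53438: ΔΔCt = (25.01−17.35) − (28.52−18.05) = 7.66 − 10.47 = -2.81; fold change = 2^2.81 = 7.013
AT4G70157: ΔΔCt = (34.19−17.35) − (30.33−18.05) = 16.84 − 12.28 = 4.56; fold change = 2^-4.56 = 0.042
AT5G25241: ΔΔCt = (20.85−17.35) − (26.16−18.05) = 3.50 − 8.11 = -4.61; fold change = 2^4.61 = 24.420
AT2G61468: ΔΔCt = (14.37−17.35) − (20.52−18.05) = -2.98 − 2.47 = -5.45; fold change = 2^5.45 = 43.713
AT2G61468 has the largest |ΔΔCt| = 5.45.

43.713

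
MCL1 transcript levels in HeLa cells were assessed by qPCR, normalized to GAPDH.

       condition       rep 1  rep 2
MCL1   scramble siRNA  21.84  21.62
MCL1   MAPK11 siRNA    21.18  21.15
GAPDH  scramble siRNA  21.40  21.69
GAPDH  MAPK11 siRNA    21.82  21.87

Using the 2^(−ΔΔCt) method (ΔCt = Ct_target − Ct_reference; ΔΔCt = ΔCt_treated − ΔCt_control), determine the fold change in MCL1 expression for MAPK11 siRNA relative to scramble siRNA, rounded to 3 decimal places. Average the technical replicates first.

Mean Ct: MCL1 scramble siRNA 21.730; MCL1 MAPK11 siRNA 21.165; GAPDH scramble siRNA 21.545; GAPDH MAPK11 siRNA 21.845
ΔCt(scramble siRNA) = 21.730 − 21.545 = 0.185
ΔCt(MAPK11 siRNA) = 21.165 − 21.845 = -0.680
ΔΔCt = -0.680 − 0.185 = -0.865
Fold change = 2^(−(-0.865)) = 2^0.865 = 1.8213

1.821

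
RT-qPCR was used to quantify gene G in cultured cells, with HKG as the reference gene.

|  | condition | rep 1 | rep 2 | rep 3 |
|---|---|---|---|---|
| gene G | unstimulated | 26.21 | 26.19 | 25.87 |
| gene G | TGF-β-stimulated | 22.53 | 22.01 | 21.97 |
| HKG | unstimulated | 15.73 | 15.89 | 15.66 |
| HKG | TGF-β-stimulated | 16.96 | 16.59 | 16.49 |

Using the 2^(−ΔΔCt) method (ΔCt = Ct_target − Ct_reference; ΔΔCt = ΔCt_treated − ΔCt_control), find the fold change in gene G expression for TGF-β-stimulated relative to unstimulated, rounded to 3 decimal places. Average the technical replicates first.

Mean Ct: gene G unstimulated 26.090; gene G TGF-β-stimulated 22.170; HKG unstimulated 15.760; HKG TGF-β-stimulated 16.680
ΔCt(unstimulated) = 26.090 − 15.760 = 10.330
ΔCt(TGF-β-stimulated) = 22.170 − 16.680 = 5.490
ΔΔCt = 5.490 − 10.330 = -4.840
Fold change = 2^(−(-4.840)) = 2^4.840 = 28.6408

28.641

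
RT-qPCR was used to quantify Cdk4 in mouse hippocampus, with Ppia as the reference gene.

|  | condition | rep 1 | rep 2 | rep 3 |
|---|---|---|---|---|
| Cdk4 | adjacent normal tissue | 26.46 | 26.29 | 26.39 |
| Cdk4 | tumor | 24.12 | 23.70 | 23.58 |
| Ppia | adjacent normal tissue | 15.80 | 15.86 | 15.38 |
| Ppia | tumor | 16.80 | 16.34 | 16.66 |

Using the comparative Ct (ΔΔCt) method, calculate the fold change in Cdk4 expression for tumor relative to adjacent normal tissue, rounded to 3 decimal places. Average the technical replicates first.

Mean Ct: Cdk4 adjacent normal tissue 26.380; Cdk4 tumor 23.800; Ppia adjacent normal tissue 15.680; Ppia tumor 16.600
ΔCt(adjacent normal tissue) = 26.380 − 15.680 = 10.700
ΔCt(tumor) = 23.800 − 16.600 = 7.200
ΔΔCt = 7.200 − 10.700 = -3.500
Fold change = 2^(−(-3.500)) = 2^3.500 = 11.3137

11.314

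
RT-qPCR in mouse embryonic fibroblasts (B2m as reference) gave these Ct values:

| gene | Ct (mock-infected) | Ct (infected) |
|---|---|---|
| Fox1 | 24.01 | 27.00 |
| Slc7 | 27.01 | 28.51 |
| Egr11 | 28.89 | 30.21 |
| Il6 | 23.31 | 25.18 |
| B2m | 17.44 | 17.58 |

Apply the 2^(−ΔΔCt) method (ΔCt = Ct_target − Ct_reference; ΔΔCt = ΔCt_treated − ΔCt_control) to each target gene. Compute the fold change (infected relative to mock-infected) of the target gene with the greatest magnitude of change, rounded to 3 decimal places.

0.139

Fox1: ΔΔCt = (27.00−17.58) − (24.01−17.44) = 9.42 − 6.57 = 2.85; fold change = 2^-2.85 = 0.139
Slc7: ΔΔCt = (28.51−17.58) − (27.01−17.44) = 10.93 − 9.57 = 1.36; fold change = 2^-1.36 = 0.390
Egr11: ΔΔCt = (30.21−17.58) − (28.89−17.44) = 12.63 − 11.45 = 1.18; fold change = 2^-1.18 = 0.441
Il6: ΔΔCt = (25.18−17.58) − (23.31−17.44) = 7.60 − 5.87 = 1.73; fold change = 2^-1.73 = 0.301
Fox1 has the largest |ΔΔCt| = 2.85.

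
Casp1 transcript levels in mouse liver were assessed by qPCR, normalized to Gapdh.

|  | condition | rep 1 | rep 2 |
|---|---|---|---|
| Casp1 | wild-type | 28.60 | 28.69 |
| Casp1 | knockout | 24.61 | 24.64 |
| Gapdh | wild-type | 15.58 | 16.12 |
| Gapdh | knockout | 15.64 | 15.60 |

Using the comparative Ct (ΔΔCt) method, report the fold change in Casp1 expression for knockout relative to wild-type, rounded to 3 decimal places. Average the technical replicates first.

Mean Ct: Casp1 wild-type 28.645; Casp1 knockout 24.625; Gapdh wild-type 15.850; Gapdh knockout 15.620
ΔCt(wild-type) = 28.645 − 15.850 = 12.795
ΔCt(knockout) = 24.625 − 15.620 = 9.005
ΔΔCt = 9.005 − 12.795 = -3.790
Fold change = 2^(−(-3.790)) = 2^3.790 = 13.8326

13.833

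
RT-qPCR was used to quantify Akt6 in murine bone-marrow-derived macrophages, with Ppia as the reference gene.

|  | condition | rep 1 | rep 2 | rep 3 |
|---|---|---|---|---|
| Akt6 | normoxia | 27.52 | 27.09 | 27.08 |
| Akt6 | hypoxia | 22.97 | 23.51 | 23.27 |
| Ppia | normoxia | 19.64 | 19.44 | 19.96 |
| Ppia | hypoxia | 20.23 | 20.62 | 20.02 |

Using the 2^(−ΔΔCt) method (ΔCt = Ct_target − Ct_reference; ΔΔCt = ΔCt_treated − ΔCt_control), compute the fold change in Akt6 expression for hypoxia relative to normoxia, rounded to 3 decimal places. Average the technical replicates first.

24.084

Mean Ct: Akt6 normoxia 27.230; Akt6 hypoxia 23.250; Ppia normoxia 19.680; Ppia hypoxia 20.290
ΔCt(normoxia) = 27.230 − 19.680 = 7.550
ΔCt(hypoxia) = 23.250 − 20.290 = 2.960
ΔΔCt = 2.960 − 7.550 = -4.590
Fold change = 2^(−(-4.590)) = 2^4.590 = 24.0839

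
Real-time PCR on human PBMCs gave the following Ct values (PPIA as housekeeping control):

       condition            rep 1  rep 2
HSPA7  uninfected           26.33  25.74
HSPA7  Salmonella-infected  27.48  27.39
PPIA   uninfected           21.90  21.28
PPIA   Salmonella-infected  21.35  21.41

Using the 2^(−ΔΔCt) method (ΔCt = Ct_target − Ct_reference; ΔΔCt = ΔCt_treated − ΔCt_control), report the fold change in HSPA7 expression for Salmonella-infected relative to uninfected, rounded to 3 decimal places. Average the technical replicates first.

Mean Ct: HSPA7 uninfected 26.035; HSPA7 Salmonella-infected 27.435; PPIA uninfected 21.590; PPIA Salmonella-infected 21.380
ΔCt(uninfected) = 26.035 − 21.590 = 4.445
ΔCt(Salmonella-infected) = 27.435 − 21.380 = 6.055
ΔΔCt = 6.055 − 4.445 = 1.610
Fold change = 2^(−1.610) = 0.3276

0.328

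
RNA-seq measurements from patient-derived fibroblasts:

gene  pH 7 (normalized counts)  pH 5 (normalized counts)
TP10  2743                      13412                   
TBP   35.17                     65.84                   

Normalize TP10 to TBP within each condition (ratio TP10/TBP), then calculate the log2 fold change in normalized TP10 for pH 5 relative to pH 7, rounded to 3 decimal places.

TP10/TBP (pH 7) = 2743 / 35.17 = 77.993
TP10/TBP (pH 5) = 13412 / 65.84 = 203.71
Fold change = 203.71 / 77.993 = 2.6119
log2(2.6119) = 1.3851

1.385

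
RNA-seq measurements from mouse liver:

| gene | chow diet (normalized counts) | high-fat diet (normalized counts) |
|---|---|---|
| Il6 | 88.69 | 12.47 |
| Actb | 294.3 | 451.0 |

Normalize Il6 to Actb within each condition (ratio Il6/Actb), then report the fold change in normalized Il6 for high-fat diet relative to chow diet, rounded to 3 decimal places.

0.092

Il6/Actb (chow diet) = 88.69 / 294.3 = 0.30136
Il6/Actb (high-fat diet) = 12.47 / 451.0 = 0.02765
Fold change = 0.02765 / 0.30136 = 0.0917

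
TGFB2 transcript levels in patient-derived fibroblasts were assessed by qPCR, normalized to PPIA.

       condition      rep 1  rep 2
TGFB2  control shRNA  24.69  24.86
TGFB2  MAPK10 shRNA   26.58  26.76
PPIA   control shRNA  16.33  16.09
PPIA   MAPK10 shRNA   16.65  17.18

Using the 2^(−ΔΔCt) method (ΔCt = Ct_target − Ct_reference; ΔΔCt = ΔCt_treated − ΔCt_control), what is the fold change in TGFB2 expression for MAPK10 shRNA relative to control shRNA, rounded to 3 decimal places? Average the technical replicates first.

0.438

Mean Ct: TGFB2 control shRNA 24.775; TGFB2 MAPK10 shRNA 26.670; PPIA control shRNA 16.210; PPIA MAPK10 shRNA 16.915
ΔCt(control shRNA) = 24.775 − 16.210 = 8.565
ΔCt(MAPK10 shRNA) = 26.670 − 16.915 = 9.755
ΔΔCt = 9.755 − 8.565 = 1.190
Fold change = 2^(−1.190) = 0.4383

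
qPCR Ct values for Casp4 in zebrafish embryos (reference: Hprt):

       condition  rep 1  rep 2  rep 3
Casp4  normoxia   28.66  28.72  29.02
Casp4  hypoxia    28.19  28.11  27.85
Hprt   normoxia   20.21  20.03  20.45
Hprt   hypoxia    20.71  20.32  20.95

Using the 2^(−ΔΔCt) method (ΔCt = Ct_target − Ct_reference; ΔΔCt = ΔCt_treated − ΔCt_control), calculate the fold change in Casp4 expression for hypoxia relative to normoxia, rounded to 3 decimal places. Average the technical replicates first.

2.266

Mean Ct: Casp4 normoxia 28.800; Casp4 hypoxia 28.050; Hprt normoxia 20.230; Hprt hypoxia 20.660
ΔCt(normoxia) = 28.800 − 20.230 = 8.570
ΔCt(hypoxia) = 28.050 − 20.660 = 7.390
ΔΔCt = 7.390 − 8.570 = -1.180
Fold change = 2^(−(-1.180)) = 2^1.180 = 2.2658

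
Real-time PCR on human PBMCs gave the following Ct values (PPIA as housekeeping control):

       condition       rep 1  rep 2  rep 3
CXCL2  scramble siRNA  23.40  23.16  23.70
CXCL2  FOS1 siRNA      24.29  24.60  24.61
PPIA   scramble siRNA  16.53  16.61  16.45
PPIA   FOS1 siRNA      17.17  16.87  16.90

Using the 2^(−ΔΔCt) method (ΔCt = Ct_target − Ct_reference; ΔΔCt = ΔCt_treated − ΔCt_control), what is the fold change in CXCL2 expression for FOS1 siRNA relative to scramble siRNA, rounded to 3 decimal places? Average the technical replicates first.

Mean Ct: CXCL2 scramble siRNA 23.420; CXCL2 FOS1 siRNA 24.500; PPIA scramble siRNA 16.530; PPIA FOS1 siRNA 16.980
ΔCt(scramble siRNA) = 23.420 − 16.530 = 6.890
ΔCt(FOS1 siRNA) = 24.500 − 16.980 = 7.520
ΔΔCt = 7.520 − 6.890 = 0.630
Fold change = 2^(−0.630) = 0.6462

0.646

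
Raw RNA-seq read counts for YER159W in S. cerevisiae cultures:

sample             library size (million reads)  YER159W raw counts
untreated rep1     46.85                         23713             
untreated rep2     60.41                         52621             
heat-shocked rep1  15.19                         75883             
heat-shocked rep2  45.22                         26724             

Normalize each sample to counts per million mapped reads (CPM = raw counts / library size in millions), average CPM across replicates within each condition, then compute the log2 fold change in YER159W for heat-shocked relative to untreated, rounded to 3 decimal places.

CPM(untreated rep1) = 23713 / 46.85 = 506.1473
CPM(untreated rep2) = 52621 / 60.41 = 871.0644
CPM(heat-shocked rep1) = 75883 / 15.19 = 4995.5892
CPM(heat-shocked rep2) = 26724 / 45.22 = 590.9774
mean CPM(untreated) = 688.6058; mean CPM(heat-shocked) = 2793.2833
Fold change = 2793.2833 / 688.6058 = 4.05643
log2(4.05643) = 2.0202

2.020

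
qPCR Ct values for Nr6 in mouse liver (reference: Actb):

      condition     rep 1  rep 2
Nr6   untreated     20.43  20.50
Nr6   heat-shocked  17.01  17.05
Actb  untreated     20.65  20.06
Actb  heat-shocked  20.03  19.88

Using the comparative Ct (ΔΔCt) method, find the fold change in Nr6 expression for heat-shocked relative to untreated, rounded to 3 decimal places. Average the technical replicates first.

Mean Ct: Nr6 untreated 20.465; Nr6 heat-shocked 17.030; Actb untreated 20.355; Actb heat-shocked 19.955
ΔCt(untreated) = 20.465 − 20.355 = 0.110
ΔCt(heat-shocked) = 17.030 − 19.955 = -2.925
ΔΔCt = -2.925 − 0.110 = -3.035
Fold change = 2^(−(-3.035)) = 2^3.035 = 8.1965

8.196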